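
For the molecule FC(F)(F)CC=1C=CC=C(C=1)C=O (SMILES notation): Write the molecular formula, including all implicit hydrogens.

C9H7F3O

Walk through each heavy atom and fill implicit hydrogens from standard valence (C 4, N 3, O 2, S 2, halogen 1):
  atom 1: F (halogen, monovalent) → 0 H
  atom 2: C, bond orders sum to 4 (valence 4) → 0 H
  atom 3: F (halogen, monovalent) → 0 H
  atom 4: F (halogen, monovalent) → 0 H
  atom 5: C, bond orders sum to 2 (valence 4) → 2 H
  atom 6: C, bond orders sum to 4 (valence 4) → 0 H
  atom 7: C, bond orders sum to 3 (valence 4) → 1 H
  atom 8: C, bond orders sum to 3 (valence 4) → 1 H
  atom 9: C, bond orders sum to 3 (valence 4) → 1 H
  atom 10: C, bond orders sum to 4 (valence 4) → 0 H
  atom 11: C, bond orders sum to 3 (valence 4) → 1 H
  atom 12: C, bond orders sum to 3 (valence 4) → 1 H
  atom 13: O, bond orders sum to 2 (valence 2) → 0 H
Totals → C:9, H:7, F:3, O:1.
In Hill order: C9H7F3O.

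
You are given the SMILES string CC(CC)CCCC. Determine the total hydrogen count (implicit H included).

Walk through each heavy atom and fill implicit hydrogens from standard valence (C 4, N 3, O 2, S 2, halogen 1):
  atom 1: C, bond orders sum to 1 (valence 4) → 3 H
  atom 2: C, bond orders sum to 3 (valence 4) → 1 H
  atom 3: C, bond orders sum to 2 (valence 4) → 2 H
  atom 4: C, bond orders sum to 1 (valence 4) → 3 H
  atom 5: C, bond orders sum to 2 (valence 4) → 2 H
  atom 6: C, bond orders sum to 2 (valence 4) → 2 H
  atom 7: C, bond orders sum to 2 (valence 4) → 2 H
  atom 8: C, bond orders sum to 1 (valence 4) → 3 H
Total hydrogens: 18.

18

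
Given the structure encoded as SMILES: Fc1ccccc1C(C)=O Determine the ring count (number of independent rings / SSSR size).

In SMILES, each pair of matching ring-closure digits denotes one ring-closing bond; the number of such bonds equals the number of independent rings.
Ring-closure bonds here: 1.

1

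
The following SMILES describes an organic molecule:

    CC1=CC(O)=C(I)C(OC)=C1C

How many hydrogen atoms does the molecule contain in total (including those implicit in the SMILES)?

Walk through each heavy atom and fill implicit hydrogens from standard valence (C 4, N 3, O 2, S 2, halogen 1):
  atom 1: C, bond orders sum to 1 (valence 4) → 3 H
  atom 2: C, bond orders sum to 4 (valence 4) → 0 H
  atom 3: C, bond orders sum to 3 (valence 4) → 1 H
  atom 4: C, bond orders sum to 4 (valence 4) → 0 H
  atom 5: O, bond orders sum to 1 (valence 2) → 1 H
  atom 6: C, bond orders sum to 4 (valence 4) → 0 H
  atom 7: I (halogen, monovalent) → 0 H
  atom 8: C, bond orders sum to 4 (valence 4) → 0 H
  atom 9: O, bond orders sum to 2 (valence 2) → 0 H
  atom 10: C, bond orders sum to 1 (valence 4) → 3 H
  atom 11: C, bond orders sum to 4 (valence 4) → 0 H
  atom 12: C, bond orders sum to 1 (valence 4) → 3 H
Total hydrogens: 11.

11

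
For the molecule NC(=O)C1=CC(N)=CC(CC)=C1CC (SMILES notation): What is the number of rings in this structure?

In SMILES, each pair of matching ring-closure digits denotes one ring-closing bond; the number of such bonds equals the number of independent rings.
Ring-closure bonds here: 1.

1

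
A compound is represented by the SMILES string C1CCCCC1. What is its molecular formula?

Walk through each heavy atom and fill implicit hydrogens from standard valence (C 4, N 3, O 2, S 2, halogen 1):
  atom 1: C, bond orders sum to 2 (valence 4) → 2 H
  atom 2: C, bond orders sum to 2 (valence 4) → 2 H
  atom 3: C, bond orders sum to 2 (valence 4) → 2 H
  atom 4: C, bond orders sum to 2 (valence 4) → 2 H
  atom 5: C, bond orders sum to 2 (valence 4) → 2 H
  atom 6: C, bond orders sum to 2 (valence 4) → 2 H
Totals → C:6, H:12.
In Hill order: C6H12.

C6H12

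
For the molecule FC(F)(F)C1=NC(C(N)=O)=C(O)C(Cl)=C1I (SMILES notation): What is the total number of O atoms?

Scan the SMILES for O atoms (remember two-letter symbols like Cl and Br are single atoms).
Oxygen count: 2.

2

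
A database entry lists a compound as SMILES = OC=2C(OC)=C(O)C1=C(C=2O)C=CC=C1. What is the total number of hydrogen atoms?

Walk through each heavy atom and fill implicit hydrogens from standard valence (C 4, N 3, O 2, S 2, halogen 1):
  atom 1: O, bond orders sum to 1 (valence 2) → 1 H
  atom 2: C, bond orders sum to 4 (valence 4) → 0 H
  atom 3: C, bond orders sum to 4 (valence 4) → 0 H
  atom 4: O, bond orders sum to 2 (valence 2) → 0 H
  atom 5: C, bond orders sum to 1 (valence 4) → 3 H
  atom 6: C, bond orders sum to 4 (valence 4) → 0 H
  atom 7: O, bond orders sum to 1 (valence 2) → 1 H
  atom 8: C, bond orders sum to 4 (valence 4) → 0 H
  atom 9: C, bond orders sum to 4 (valence 4) → 0 H
  atom 10: C, bond orders sum to 4 (valence 4) → 0 H
  atom 11: O, bond orders sum to 1 (valence 2) → 1 H
  atom 12: C, bond orders sum to 3 (valence 4) → 1 H
  atom 13: C, bond orders sum to 3 (valence 4) → 1 H
  atom 14: C, bond orders sum to 3 (valence 4) → 1 H
  atom 15: C, bond orders sum to 3 (valence 4) → 1 H
Total hydrogens: 10.

10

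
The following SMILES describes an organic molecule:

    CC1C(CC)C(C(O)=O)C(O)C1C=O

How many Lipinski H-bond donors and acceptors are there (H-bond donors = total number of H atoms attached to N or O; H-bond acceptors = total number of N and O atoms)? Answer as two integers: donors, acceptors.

2, 4

Donors: find every N or O and count the H atoms it carries.
  atom 8 (O): bond orders sum to 1 → 1 H
  atom 9 (O): bond orders sum to 2 → 0 H
  atom 11 (O): bond orders sum to 1 → 1 H
  atom 14 (O): bond orders sum to 2 → 0 H
Lipinski HBD = 2.
Acceptors: N atoms = 0, O atoms = 4 → HBA = 4.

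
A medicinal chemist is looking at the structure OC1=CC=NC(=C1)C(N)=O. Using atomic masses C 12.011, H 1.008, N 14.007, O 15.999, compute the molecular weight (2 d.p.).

First, the molecular formula is C6H6N2O2 (counting implicit H from valence).
  C: 6 × 12.011 = 72.066
  H: 6 × 1.008 = 6.048
  N: 2 × 14.007 = 28.014
  O: 2 × 15.999 = 31.998
Sum: 6×12.011 + 6×1.008 + 2×14.007 + 2×15.999 = 138.126 → 138.13 g/mol.

138.13 g/mol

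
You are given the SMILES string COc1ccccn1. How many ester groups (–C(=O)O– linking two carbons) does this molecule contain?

Scan the SMILES for the ester motif — none present.
Groups that are present: 1 ether.

0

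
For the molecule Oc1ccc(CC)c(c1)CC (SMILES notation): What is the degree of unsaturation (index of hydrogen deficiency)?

Molecular formula: C10H14O.
DoU = (2C + 2 + N − H − X) / 2, where X is the halogen count and O/S are ignored.
    = (2·10 + 2 + 0 − 14 − 0) / 2 = 8 / 2 = 4.

4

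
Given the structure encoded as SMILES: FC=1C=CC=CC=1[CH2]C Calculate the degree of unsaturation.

Degree of unsaturation = (number of rings) + (number of π bonds).
Ring closures in the SMILES: 1.
π bonds: 3 double bonds (each 1 DoU) → 3 DoU from unsaturation.
Total DoU = 1 + 3 = 4.

4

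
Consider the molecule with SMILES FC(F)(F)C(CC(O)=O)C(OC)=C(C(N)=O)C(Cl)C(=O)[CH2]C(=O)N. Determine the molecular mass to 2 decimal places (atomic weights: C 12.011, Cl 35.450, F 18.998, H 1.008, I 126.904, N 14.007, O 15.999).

First, the molecular formula is C12H14ClF3N2O6 (counting implicit H from valence).
  C: 12 × 12.011 = 144.132
  Cl: 1 × 35.450 = 35.450
  F: 3 × 18.998 = 56.994
  H: 14 × 1.008 = 14.112
  N: 2 × 14.007 = 28.014
  O: 6 × 15.999 = 95.994
Sum: 12×12.011 + 1×35.450 + 3×18.998 + 14×1.008 + 2×14.007 + 6×15.999 = 374.696 → 374.70 g/mol.

374.70 g/mol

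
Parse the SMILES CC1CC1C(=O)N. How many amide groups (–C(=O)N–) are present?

The amide motif appears at heavy-atom position 5 in the SMILES.
Amide count: 1.

1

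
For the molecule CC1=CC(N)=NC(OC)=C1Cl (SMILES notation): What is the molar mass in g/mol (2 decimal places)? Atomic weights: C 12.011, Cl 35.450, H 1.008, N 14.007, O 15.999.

172.61 g/mol

First, the molecular formula is C7H9ClN2O (counting implicit H from valence).
  C: 7 × 12.011 = 84.077
  Cl: 1 × 35.450 = 35.450
  H: 9 × 1.008 = 9.072
  N: 2 × 14.007 = 28.014
  O: 1 × 15.999 = 15.999
Sum: 7×12.011 + 1×35.450 + 9×1.008 + 2×14.007 + 1×15.999 = 172.612 → 172.61 g/mol.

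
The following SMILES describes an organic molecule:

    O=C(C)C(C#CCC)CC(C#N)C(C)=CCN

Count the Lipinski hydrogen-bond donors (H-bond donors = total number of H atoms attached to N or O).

Donors: find every N or O and count the H atoms it carries.
  atom 1 (O): bond orders sum to 2 → 0 H
  atom 12 (N): bond orders sum to 3 → 0 H
  atom 17 (N): bond orders sum to 1 → 2 H
Lipinski HBD = 2.

2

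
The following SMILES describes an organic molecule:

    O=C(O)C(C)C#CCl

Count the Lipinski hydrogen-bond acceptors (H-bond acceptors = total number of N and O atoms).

2

N atoms: 0; O atoms: 2.
Lipinski HBA = 0 + 2 = 2.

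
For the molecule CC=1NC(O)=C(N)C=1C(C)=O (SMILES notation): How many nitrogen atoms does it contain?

2

Scan the SMILES for N atoms (remember two-letter symbols like Cl and Br are single atoms).
Nitrogen count: 2.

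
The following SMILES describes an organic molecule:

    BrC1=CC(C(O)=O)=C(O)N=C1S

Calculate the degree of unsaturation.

Molecular formula: C6H4BrNO3S.
DoU = (2C + 2 + N − H − X) / 2, where X is the halogen count and O/S are ignored.
    = (2·6 + 2 + 1 − 4 − 1) / 2 = 10 / 2 = 5.

5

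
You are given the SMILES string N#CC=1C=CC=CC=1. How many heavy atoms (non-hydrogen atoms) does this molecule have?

Every atom symbol written in the SMILES (organic subset) is one heavy atom; implicit H are not written.
Heavy atoms by element → C:7, N:1.
Total: 8.

8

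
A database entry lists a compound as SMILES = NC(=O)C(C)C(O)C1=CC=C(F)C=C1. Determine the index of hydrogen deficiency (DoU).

Molecular formula: C10H12FNO2.
DoU = (2C + 2 + N − H − X) / 2, where X is the halogen count and O/S are ignored.
    = (2·10 + 2 + 1 − 12 − 1) / 2 = 10 / 2 = 5.

5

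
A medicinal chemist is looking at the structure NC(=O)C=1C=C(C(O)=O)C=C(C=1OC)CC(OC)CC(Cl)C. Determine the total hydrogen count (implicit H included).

20

Walk through each heavy atom and fill implicit hydrogens from standard valence (C 4, N 3, O 2, S 2, halogen 1):
  atom 1: N, bond orders sum to 1 (valence 3) → 2 H
  atom 2: C, bond orders sum to 4 (valence 4) → 0 H
  atom 3: O, bond orders sum to 2 (valence 2) → 0 H
  atom 4: C, bond orders sum to 4 (valence 4) → 0 H
  atom 5: C, bond orders sum to 3 (valence 4) → 1 H
  atom 6: C, bond orders sum to 4 (valence 4) → 0 H
  atom 7: C, bond orders sum to 4 (valence 4) → 0 H
  atom 8: O, bond orders sum to 1 (valence 2) → 1 H
  atom 9: O, bond orders sum to 2 (valence 2) → 0 H
  atom 10: C, bond orders sum to 3 (valence 4) → 1 H
  atom 11: C, bond orders sum to 4 (valence 4) → 0 H
  atom 12: C, bond orders sum to 4 (valence 4) → 0 H
  atom 13: O, bond orders sum to 2 (valence 2) → 0 H
  atom 14: C, bond orders sum to 1 (valence 4) → 3 H
  atom 15: C, bond orders sum to 2 (valence 4) → 2 H
  atom 16: C, bond orders sum to 3 (valence 4) → 1 H
  atom 17: O, bond orders sum to 2 (valence 2) → 0 H
  atom 18: C, bond orders sum to 1 (valence 4) → 3 H
  atom 19: C, bond orders sum to 2 (valence 4) → 2 H
  atom 20: C, bond orders sum to 3 (valence 4) → 1 H
  atom 21: Cl (halogen, monovalent) → 0 H
  atom 22: C, bond orders sum to 1 (valence 4) → 3 H
Total hydrogens: 20.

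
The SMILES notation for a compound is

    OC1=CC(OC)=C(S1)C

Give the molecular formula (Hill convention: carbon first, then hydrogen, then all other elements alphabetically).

Walk through each heavy atom and fill implicit hydrogens from standard valence (C 4, N 3, O 2, S 2, halogen 1):
  atom 1: O, bond orders sum to 1 (valence 2) → 1 H
  atom 2: C, bond orders sum to 4 (valence 4) → 0 H
  atom 3: C, bond orders sum to 3 (valence 4) → 1 H
  atom 4: C, bond orders sum to 4 (valence 4) → 0 H
  atom 5: O, bond orders sum to 2 (valence 2) → 0 H
  atom 6: C, bond orders sum to 1 (valence 4) → 3 H
  atom 7: C, bond orders sum to 4 (valence 4) → 0 H
  atom 8: S, bond orders sum to 2 (valence 2) → 0 H
  atom 9: C, bond orders sum to 1 (valence 4) → 3 H
Totals → C:6, H:8, O:2, S:1.
In Hill order: C6H8O2S.

C6H8O2S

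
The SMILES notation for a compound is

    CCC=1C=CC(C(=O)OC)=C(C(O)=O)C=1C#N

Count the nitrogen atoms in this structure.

1

Scan the SMILES for N atoms (remember two-letter symbols like Cl and Br are single atoms).
Nitrogen count: 1.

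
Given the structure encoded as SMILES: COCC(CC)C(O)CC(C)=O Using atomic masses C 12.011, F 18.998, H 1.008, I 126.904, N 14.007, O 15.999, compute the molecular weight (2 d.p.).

174.24 g/mol

First, the molecular formula is C9H18O3 (counting implicit H from valence).
  C: 9 × 12.011 = 108.099
  H: 18 × 1.008 = 18.144
  O: 3 × 15.999 = 47.997
Sum: 9×12.011 + 18×1.008 + 3×15.999 = 174.240 → 174.24 g/mol.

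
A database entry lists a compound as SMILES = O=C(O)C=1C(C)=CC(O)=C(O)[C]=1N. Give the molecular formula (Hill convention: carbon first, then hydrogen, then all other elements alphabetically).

C8H9NO4

Walk through each heavy atom and fill implicit hydrogens from standard valence (C 4, N 3, O 2, S 2, halogen 1):
  atom 1: O, bond orders sum to 2 (valence 2) → 0 H
  atom 2: C, bond orders sum to 4 (valence 4) → 0 H
  atom 3: O, bond orders sum to 1 (valence 2) → 1 H
  atom 4: C, bond orders sum to 4 (valence 4) → 0 H
  atom 5: C, bond orders sum to 4 (valence 4) → 0 H
  atom 6: C, bond orders sum to 1 (valence 4) → 3 H
  atom 7: C, bond orders sum to 3 (valence 4) → 1 H
  atom 8: C, bond orders sum to 4 (valence 4) → 0 H
  atom 9: O, bond orders sum to 1 (valence 2) → 1 H
  atom 10: C, bond orders sum to 4 (valence 4) → 0 H
  atom 11: O, bond orders sum to 1 (valence 2) → 1 H
  atom 12: C with explicit H count 0
  atom 13: N, bond orders sum to 1 (valence 3) → 2 H
Totals → C:8, H:9, N:1, O:4.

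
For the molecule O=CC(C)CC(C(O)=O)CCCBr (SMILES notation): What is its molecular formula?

C9H15BrO3

Walk through each heavy atom and fill implicit hydrogens from standard valence (C 4, N 3, O 2, S 2, halogen 1):
  atom 1: O, bond orders sum to 2 (valence 2) → 0 H
  atom 2: C, bond orders sum to 3 (valence 4) → 1 H
  atom 3: C, bond orders sum to 3 (valence 4) → 1 H
  atom 4: C, bond orders sum to 1 (valence 4) → 3 H
  atom 5: C, bond orders sum to 2 (valence 4) → 2 H
  atom 6: C, bond orders sum to 3 (valence 4) → 1 H
  atom 7: C, bond orders sum to 4 (valence 4) → 0 H
  atom 8: O, bond orders sum to 1 (valence 2) → 1 H
  atom 9: O, bond orders sum to 2 (valence 2) → 0 H
  atom 10: C, bond orders sum to 2 (valence 4) → 2 H
  atom 11: C, bond orders sum to 2 (valence 4) → 2 H
  atom 12: C, bond orders sum to 2 (valence 4) → 2 H
  atom 13: Br (halogen, monovalent) → 0 H
Totals → C:9, H:15, Br:1, O:3.
In Hill order: C9H15BrO3.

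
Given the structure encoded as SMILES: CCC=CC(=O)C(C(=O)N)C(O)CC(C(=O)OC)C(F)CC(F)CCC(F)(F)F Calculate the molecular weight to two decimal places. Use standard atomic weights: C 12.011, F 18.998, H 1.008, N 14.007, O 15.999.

First, the molecular formula is C18H26F5NO5 (counting implicit H from valence).
  C: 18 × 12.011 = 216.198
  F: 5 × 18.998 = 94.990
  H: 26 × 1.008 = 26.208
  N: 1 × 14.007 = 14.007
  O: 5 × 15.999 = 79.995
Sum: 18×12.011 + 5×18.998 + 26×1.008 + 1×14.007 + 5×15.999 = 431.398 → 431.40 g/mol.

431.40 g/mol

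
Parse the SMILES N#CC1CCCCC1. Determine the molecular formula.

C7H11N

Walk through each heavy atom and fill implicit hydrogens from standard valence (C 4, N 3, O 2, S 2, halogen 1):
  atom 1: N, bond orders sum to 3 (valence 3) → 0 H
  atom 2: C, bond orders sum to 4 (valence 4) → 0 H
  atom 3: C, bond orders sum to 3 (valence 4) → 1 H
  atom 4: C, bond orders sum to 2 (valence 4) → 2 H
  atom 5: C, bond orders sum to 2 (valence 4) → 2 H
  atom 6: C, bond orders sum to 2 (valence 4) → 2 H
  atom 7: C, bond orders sum to 2 (valence 4) → 2 H
  atom 8: C, bond orders sum to 2 (valence 4) → 2 H
Totals → C:7, H:11, N:1.
In Hill order: C7H11N.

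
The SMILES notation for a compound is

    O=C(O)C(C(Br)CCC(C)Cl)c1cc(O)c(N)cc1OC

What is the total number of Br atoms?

Scan the SMILES for Br atoms (remember two-letter symbols like Cl and Br are single atoms).
Bromine count: 1.

1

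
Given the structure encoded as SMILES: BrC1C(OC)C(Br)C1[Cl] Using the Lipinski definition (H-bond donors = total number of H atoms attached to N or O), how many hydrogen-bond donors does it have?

0

Donors: find every N or O and count the H atoms it carries.
  atom 4 (O): bond orders sum to 2 → 0 H
Lipinski HBD = 0.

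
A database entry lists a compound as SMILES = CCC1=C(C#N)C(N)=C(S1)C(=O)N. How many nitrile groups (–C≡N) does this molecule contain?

1

The nitrile motif appears at heavy-atom position 5 in the SMILES.
Other groups present: 1 amide, 1 primary amine.
Nitrile count: 1.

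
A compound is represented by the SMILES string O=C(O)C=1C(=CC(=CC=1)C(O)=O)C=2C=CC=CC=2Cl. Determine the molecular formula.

Walk through each heavy atom and fill implicit hydrogens from standard valence (C 4, N 3, O 2, S 2, halogen 1):
  atom 1: O, bond orders sum to 2 (valence 2) → 0 H
  atom 2: C, bond orders sum to 4 (valence 4) → 0 H
  atom 3: O, bond orders sum to 1 (valence 2) → 1 H
  atom 4: C, bond orders sum to 4 (valence 4) → 0 H
  atom 5: C, bond orders sum to 4 (valence 4) → 0 H
  atom 6: C, bond orders sum to 3 (valence 4) → 1 H
  atom 7: C, bond orders sum to 4 (valence 4) → 0 H
  atom 8: C, bond orders sum to 3 (valence 4) → 1 H
  atom 9: C, bond orders sum to 3 (valence 4) → 1 H
  atom 10: C, bond orders sum to 4 (valence 4) → 0 H
  atom 11: O, bond orders sum to 1 (valence 2) → 1 H
  atom 12: O, bond orders sum to 2 (valence 2) → 0 H
  atom 13: C, bond orders sum to 4 (valence 4) → 0 H
  atom 14: C, bond orders sum to 3 (valence 4) → 1 H
  atom 15: C, bond orders sum to 3 (valence 4) → 1 H
  atom 16: C, bond orders sum to 3 (valence 4) → 1 H
  atom 17: C, bond orders sum to 3 (valence 4) → 1 H
  atom 18: C, bond orders sum to 4 (valence 4) → 0 H
  atom 19: Cl (halogen, monovalent) → 0 H
Totals → C:14, H:9, Cl:1, O:4.
In Hill order: C14H9ClO4.

C14H9ClO4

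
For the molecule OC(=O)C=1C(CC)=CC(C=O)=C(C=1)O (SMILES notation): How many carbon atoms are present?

Count every carbon token in the SMILES (each C, including those in ring-closure positions and inside branches).
Carbon count: 10.

10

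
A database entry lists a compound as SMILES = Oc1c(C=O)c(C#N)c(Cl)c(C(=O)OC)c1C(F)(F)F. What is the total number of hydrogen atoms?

Walk through each heavy atom and fill implicit hydrogens from standard valence (C 4, N 3, O 2, S 2, halogen 1); for lowercase aromatic atoms, an aromatic c carries 1 H when it has two neighbours and 0 H with three, and aromatic n carries 0 H:
  atom 1: O, bond orders sum to 1 (valence 2) → 1 H
  atom 2: aromatic c, 3 neighbours → 0 H
  atom 3: aromatic c, 3 neighbours → 0 H
  atom 4: C, bond orders sum to 3 (valence 4) → 1 H
  atom 5: O, bond orders sum to 2 (valence 2) → 0 H
  atom 6: aromatic c, 3 neighbours → 0 H
  atom 7: C, bond orders sum to 4 (valence 4) → 0 H
  atom 8: N, bond orders sum to 3 (valence 3) → 0 H
  atom 9: aromatic c, 3 neighbours → 0 H
  atom 10: Cl (halogen, monovalent) → 0 H
  atom 11: aromatic c, 3 neighbours → 0 H
  atom 12: C, bond orders sum to 4 (valence 4) → 0 H
  atom 13: O, bond orders sum to 2 (valence 2) → 0 H
  atom 14: O, bond orders sum to 2 (valence 2) → 0 H
  atom 15: C, bond orders sum to 1 (valence 4) → 3 H
  atom 16: aromatic c, 3 neighbours → 0 H
  atom 17: C, bond orders sum to 4 (valence 4) → 0 H
  atom 18: F (halogen, monovalent) → 0 H
  atom 19: F (halogen, monovalent) → 0 H
  atom 20: F (halogen, monovalent) → 0 H
Total hydrogens: 5.

5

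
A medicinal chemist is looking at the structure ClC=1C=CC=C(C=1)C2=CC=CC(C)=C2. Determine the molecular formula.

Walk through each heavy atom and fill implicit hydrogens from standard valence (C 4, N 3, O 2, S 2, halogen 1):
  atom 1: Cl (halogen, monovalent) → 0 H
  atom 2: C, bond orders sum to 4 (valence 4) → 0 H
  atom 3: C, bond orders sum to 3 (valence 4) → 1 H
  atom 4: C, bond orders sum to 3 (valence 4) → 1 H
  atom 5: C, bond orders sum to 3 (valence 4) → 1 H
  atom 6: C, bond orders sum to 4 (valence 4) → 0 H
  atom 7: C, bond orders sum to 3 (valence 4) → 1 H
  atom 8: C, bond orders sum to 4 (valence 4) → 0 H
  atom 9: C, bond orders sum to 3 (valence 4) → 1 H
  atom 10: C, bond orders sum to 3 (valence 4) → 1 H
  atom 11: C, bond orders sum to 3 (valence 4) → 1 H
  atom 12: C, bond orders sum to 4 (valence 4) → 0 H
  atom 13: C, bond orders sum to 1 (valence 4) → 3 H
  atom 14: C, bond orders sum to 3 (valence 4) → 1 H
Totals → C:13, H:11, Cl:1.

C13H11Cl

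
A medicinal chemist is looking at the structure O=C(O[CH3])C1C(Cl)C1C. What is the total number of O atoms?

2

Scan the SMILES for O atoms (remember two-letter symbols like Cl and Br are single atoms).
Oxygen count: 2.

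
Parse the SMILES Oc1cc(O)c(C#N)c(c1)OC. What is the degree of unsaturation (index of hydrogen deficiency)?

6

Molecular formula: C8H7NO3.
DoU = (2C + 2 + N − H − X) / 2, where X is the halogen count and O/S are ignored.
    = (2·8 + 2 + 1 − 7 − 0) / 2 = 12 / 2 = 6.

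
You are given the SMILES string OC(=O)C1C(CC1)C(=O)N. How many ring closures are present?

1

In SMILES, each pair of matching ring-closure digits denotes one ring-closing bond; the number of such bonds equals the number of independent rings.
Ring-closure bonds here: 1.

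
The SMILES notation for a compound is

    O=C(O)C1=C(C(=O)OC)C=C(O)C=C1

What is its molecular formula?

Walk through each heavy atom and fill implicit hydrogens from standard valence (C 4, N 3, O 2, S 2, halogen 1):
  atom 1: O, bond orders sum to 2 (valence 2) → 0 H
  atom 2: C, bond orders sum to 4 (valence 4) → 0 H
  atom 3: O, bond orders sum to 1 (valence 2) → 1 H
  atom 4: C, bond orders sum to 4 (valence 4) → 0 H
  atom 5: C, bond orders sum to 4 (valence 4) → 0 H
  atom 6: C, bond orders sum to 4 (valence 4) → 0 H
  atom 7: O, bond orders sum to 2 (valence 2) → 0 H
  atom 8: O, bond orders sum to 2 (valence 2) → 0 H
  atom 9: C, bond orders sum to 1 (valence 4) → 3 H
  atom 10: C, bond orders sum to 3 (valence 4) → 1 H
  atom 11: C, bond orders sum to 4 (valence 4) → 0 H
  atom 12: O, bond orders sum to 1 (valence 2) → 1 H
  atom 13: C, bond orders sum to 3 (valence 4) → 1 H
  atom 14: C, bond orders sum to 3 (valence 4) → 1 H
Totals → C:9, H:8, O:5.

C9H8O5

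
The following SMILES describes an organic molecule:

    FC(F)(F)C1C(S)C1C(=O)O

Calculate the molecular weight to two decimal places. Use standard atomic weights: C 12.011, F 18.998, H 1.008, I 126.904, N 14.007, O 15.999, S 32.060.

First, the molecular formula is C5H5F3O2S (counting implicit H from valence).
  C: 5 × 12.011 = 60.055
  F: 3 × 18.998 = 56.994
  H: 5 × 1.008 = 5.040
  O: 2 × 15.999 = 31.998
  S: 1 × 32.060 = 32.060
Sum: 5×12.011 + 3×18.998 + 5×1.008 + 2×15.999 + 1×32.060 = 186.147 → 186.15 g/mol.

186.15 g/mol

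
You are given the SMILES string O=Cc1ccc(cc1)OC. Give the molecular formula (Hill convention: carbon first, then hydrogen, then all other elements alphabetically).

Walk through each heavy atom and fill implicit hydrogens from standard valence (C 4, N 3, O 2, S 2, halogen 1); for lowercase aromatic atoms, an aromatic c carries 1 H when it has two neighbours and 0 H with three, and aromatic n carries 0 H:
  atom 1: O, bond orders sum to 2 (valence 2) → 0 H
  atom 2: C, bond orders sum to 3 (valence 4) → 1 H
  atom 3: aromatic c, 3 neighbours → 0 H
  atom 4: aromatic c, 2 neighbours → 1 H
  atom 5: aromatic c, 2 neighbours → 1 H
  atom 6: aromatic c, 3 neighbours → 0 H
  atom 7: aromatic c, 2 neighbours → 1 H
  atom 8: aromatic c, 2 neighbours → 1 H
  atom 9: O, bond orders sum to 2 (valence 2) → 0 H
  atom 10: C, bond orders sum to 1 (valence 4) → 3 H
Totals → C:8, H:8, O:2.

C8H8O2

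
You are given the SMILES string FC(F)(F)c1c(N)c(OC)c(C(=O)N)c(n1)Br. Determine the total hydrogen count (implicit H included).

Walk through each heavy atom and fill implicit hydrogens from standard valence (C 4, N 3, O 2, S 2, halogen 1); for lowercase aromatic atoms, an aromatic c carries 1 H when it has two neighbours and 0 H with three, and aromatic n carries 0 H:
  atom 1: F (halogen, monovalent) → 0 H
  atom 2: C, bond orders sum to 4 (valence 4) → 0 H
  atom 3: F (halogen, monovalent) → 0 H
  atom 4: F (halogen, monovalent) → 0 H
  atom 5: aromatic c, 3 neighbours → 0 H
  atom 6: aromatic c, 3 neighbours → 0 H
  atom 7: N, bond orders sum to 1 (valence 3) → 2 H
  atom 8: aromatic c, 3 neighbours → 0 H
  atom 9: O, bond orders sum to 2 (valence 2) → 0 H
  atom 10: C, bond orders sum to 1 (valence 4) → 3 H
  atom 11: aromatic c, 3 neighbours → 0 H
  atom 12: C, bond orders sum to 4 (valence 4) → 0 H
  atom 13: O, bond orders sum to 2 (valence 2) → 0 H
  atom 14: N, bond orders sum to 1 (valence 3) → 2 H
  atom 15: aromatic c, 3 neighbours → 0 H
  atom 16: aromatic n, 2 neighbours → 0 H
  atom 17: Br (halogen, monovalent) → 0 H
Total hydrogens: 7.

7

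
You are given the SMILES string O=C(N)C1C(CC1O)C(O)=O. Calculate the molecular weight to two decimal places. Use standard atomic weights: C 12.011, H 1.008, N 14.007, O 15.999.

First, the molecular formula is C6H9NO4 (counting implicit H from valence).
  C: 6 × 12.011 = 72.066
  H: 9 × 1.008 = 9.072
  N: 1 × 14.007 = 14.007
  O: 4 × 15.999 = 63.996
Sum: 6×12.011 + 9×1.008 + 1×14.007 + 4×15.999 = 159.141 → 159.14 g/mol.

159.14 g/mol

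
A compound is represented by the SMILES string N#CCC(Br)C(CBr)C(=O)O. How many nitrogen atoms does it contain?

1

Scan the SMILES for N atoms (remember two-letter symbols like Cl and Br are single atoms).
Nitrogen count: 1.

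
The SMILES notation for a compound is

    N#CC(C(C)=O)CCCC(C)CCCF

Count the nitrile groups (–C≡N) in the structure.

1

The nitrile motif appears at heavy-atom position 2 in the SMILES.
Other groups present: 1 ketone.
Nitrile count: 1.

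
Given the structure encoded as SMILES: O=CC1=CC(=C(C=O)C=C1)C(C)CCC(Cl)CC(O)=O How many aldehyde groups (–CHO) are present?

2

The aldehyde motif appears at heavy-atom positions 2, 7 in the SMILES.
Other groups present: 1 carboxylic acid.
Aldehyde count: 2.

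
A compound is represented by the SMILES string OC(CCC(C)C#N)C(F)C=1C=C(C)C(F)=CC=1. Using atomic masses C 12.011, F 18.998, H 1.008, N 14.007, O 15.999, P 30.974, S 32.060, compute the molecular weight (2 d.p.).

253.29 g/mol

First, the molecular formula is C14H17F2NO (counting implicit H from valence).
  C: 14 × 12.011 = 168.154
  F: 2 × 18.998 = 37.996
  H: 17 × 1.008 = 17.136
  N: 1 × 14.007 = 14.007
  O: 1 × 15.999 = 15.999
Sum: 14×12.011 + 2×18.998 + 17×1.008 + 1×14.007 + 1×15.999 = 253.292 → 253.29 g/mol.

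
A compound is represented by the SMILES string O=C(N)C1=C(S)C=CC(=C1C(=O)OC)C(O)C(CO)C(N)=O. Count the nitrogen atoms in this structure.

Scan the SMILES for N atoms (remember two-letter symbols like Cl and Br are single atoms).
Nitrogen count: 2.

2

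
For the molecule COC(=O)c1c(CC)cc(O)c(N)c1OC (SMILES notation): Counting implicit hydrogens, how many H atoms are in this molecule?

Walk through each heavy atom and fill implicit hydrogens from standard valence (C 4, N 3, O 2, S 2, halogen 1); for lowercase aromatic atoms, an aromatic c carries 1 H when it has two neighbours and 0 H with three, and aromatic n carries 0 H:
  atom 1: C, bond orders sum to 1 (valence 4) → 3 H
  atom 2: O, bond orders sum to 2 (valence 2) → 0 H
  atom 3: C, bond orders sum to 4 (valence 4) → 0 H
  atom 4: O, bond orders sum to 2 (valence 2) → 0 H
  atom 5: aromatic c, 3 neighbours → 0 H
  atom 6: aromatic c, 3 neighbours → 0 H
  atom 7: C, bond orders sum to 2 (valence 4) → 2 H
  atom 8: C, bond orders sum to 1 (valence 4) → 3 H
  atom 9: aromatic c, 2 neighbours → 1 H
  atom 10: aromatic c, 3 neighbours → 0 H
  atom 11: O, bond orders sum to 1 (valence 2) → 1 H
  atom 12: aromatic c, 3 neighbours → 0 H
  atom 13: N, bond orders sum to 1 (valence 3) → 2 H
  atom 14: aromatic c, 3 neighbours → 0 H
  atom 15: O, bond orders sum to 2 (valence 2) → 0 H
  atom 16: C, bond orders sum to 1 (valence 4) → 3 H
Total hydrogens: 15.

15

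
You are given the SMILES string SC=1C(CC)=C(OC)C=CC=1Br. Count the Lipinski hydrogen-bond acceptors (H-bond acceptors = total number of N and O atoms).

N atoms: 0; O atoms: 1.
Lipinski HBA = 0 + 1 = 1.

1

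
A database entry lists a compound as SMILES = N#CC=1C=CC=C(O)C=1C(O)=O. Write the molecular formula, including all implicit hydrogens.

Walk through each heavy atom and fill implicit hydrogens from standard valence (C 4, N 3, O 2, S 2, halogen 1):
  atom 1: N, bond orders sum to 3 (valence 3) → 0 H
  atom 2: C, bond orders sum to 4 (valence 4) → 0 H
  atom 3: C, bond orders sum to 4 (valence 4) → 0 H
  atom 4: C, bond orders sum to 3 (valence 4) → 1 H
  atom 5: C, bond orders sum to 3 (valence 4) → 1 H
  atom 6: C, bond orders sum to 3 (valence 4) → 1 H
  atom 7: C, bond orders sum to 4 (valence 4) → 0 H
  atom 8: O, bond orders sum to 1 (valence 2) → 1 H
  atom 9: C, bond orders sum to 4 (valence 4) → 0 H
  atom 10: C, bond orders sum to 4 (valence 4) → 0 H
  atom 11: O, bond orders sum to 1 (valence 2) → 1 H
  atom 12: O, bond orders sum to 2 (valence 2) → 0 H
Totals → C:8, H:5, N:1, O:3.
In Hill order: C8H5NO3.

C8H5NO3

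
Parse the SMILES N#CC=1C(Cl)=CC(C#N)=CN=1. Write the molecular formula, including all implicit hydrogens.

C7H2ClN3

Walk through each heavy atom and fill implicit hydrogens from standard valence (C 4, N 3, O 2, S 2, halogen 1):
  atom 1: N, bond orders sum to 3 (valence 3) → 0 H
  atom 2: C, bond orders sum to 4 (valence 4) → 0 H
  atom 3: C, bond orders sum to 4 (valence 4) → 0 H
  atom 4: C, bond orders sum to 4 (valence 4) → 0 H
  atom 5: Cl (halogen, monovalent) → 0 H
  atom 6: C, bond orders sum to 3 (valence 4) → 1 H
  atom 7: C, bond orders sum to 4 (valence 4) → 0 H
  atom 8: C, bond orders sum to 4 (valence 4) → 0 H
  atom 9: N, bond orders sum to 3 (valence 3) → 0 H
  atom 10: C, bond orders sum to 3 (valence 4) → 1 H
  atom 11: N, bond orders sum to 3 (valence 3) → 0 H
Totals → C:7, H:2, Cl:1, N:3.
In Hill order: C7H2ClN3.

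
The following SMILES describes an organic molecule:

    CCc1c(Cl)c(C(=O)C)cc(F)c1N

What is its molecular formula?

Walk through each heavy atom and fill implicit hydrogens from standard valence (C 4, N 3, O 2, S 2, halogen 1); for lowercase aromatic atoms, an aromatic c carries 1 H when it has two neighbours and 0 H with three, and aromatic n carries 0 H:
  atom 1: C, bond orders sum to 1 (valence 4) → 3 H
  atom 2: C, bond orders sum to 2 (valence 4) → 2 H
  atom 3: aromatic c, 3 neighbours → 0 H
  atom 4: aromatic c, 3 neighbours → 0 H
  atom 5: Cl (halogen, monovalent) → 0 H
  atom 6: aromatic c, 3 neighbours → 0 H
  atom 7: C, bond orders sum to 4 (valence 4) → 0 H
  atom 8: O, bond orders sum to 2 (valence 2) → 0 H
  atom 9: C, bond orders sum to 1 (valence 4) → 3 H
  atom 10: aromatic c, 2 neighbours → 1 H
  atom 11: aromatic c, 3 neighbours → 0 H
  atom 12: F (halogen, monovalent) → 0 H
  atom 13: aromatic c, 3 neighbours → 0 H
  atom 14: N, bond orders sum to 1 (valence 3) → 2 H
Totals → C:10, H:11, Cl:1, F:1, N:1, O:1.

C10H11ClFNO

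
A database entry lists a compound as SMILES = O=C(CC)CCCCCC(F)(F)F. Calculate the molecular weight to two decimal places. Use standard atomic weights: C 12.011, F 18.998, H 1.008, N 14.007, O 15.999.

196.21 g/mol

First, the molecular formula is C9H15F3O (counting implicit H from valence).
  C: 9 × 12.011 = 108.099
  F: 3 × 18.998 = 56.994
  H: 15 × 1.008 = 15.120
  O: 1 × 15.999 = 15.999
Sum: 9×12.011 + 3×18.998 + 15×1.008 + 1×15.999 = 196.212 → 196.21 g/mol.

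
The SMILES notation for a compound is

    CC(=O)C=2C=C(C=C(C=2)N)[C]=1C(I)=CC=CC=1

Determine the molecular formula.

Walk through each heavy atom and fill implicit hydrogens from standard valence (C 4, N 3, O 2, S 2, halogen 1):
  atom 1: C, bond orders sum to 1 (valence 4) → 3 H
  atom 2: C, bond orders sum to 4 (valence 4) → 0 H
  atom 3: O, bond orders sum to 2 (valence 2) → 0 H
  atom 4: C, bond orders sum to 4 (valence 4) → 0 H
  atom 5: C, bond orders sum to 3 (valence 4) → 1 H
  atom 6: C, bond orders sum to 4 (valence 4) → 0 H
  atom 7: C, bond orders sum to 3 (valence 4) → 1 H
  atom 8: C, bond orders sum to 4 (valence 4) → 0 H
  atom 9: C, bond orders sum to 3 (valence 4) → 1 H
  atom 10: N, bond orders sum to 1 (valence 3) → 2 H
  atom 11: C with explicit H count 0
  atom 12: C, bond orders sum to 4 (valence 4) → 0 H
  atom 13: I (halogen, monovalent) → 0 H
  atom 14: C, bond orders sum to 3 (valence 4) → 1 H
  atom 15: C, bond orders sum to 3 (valence 4) → 1 H
  atom 16: C, bond orders sum to 3 (valence 4) → 1 H
  atom 17: C, bond orders sum to 3 (valence 4) → 1 H
Totals → C:14, H:12, I:1, N:1, O:1.

C14H12INO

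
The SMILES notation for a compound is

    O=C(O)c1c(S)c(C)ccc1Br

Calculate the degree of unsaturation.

5

Molecular formula: C8H7BrO2S.
DoU = (2C + 2 + N − H − X) / 2, where X is the halogen count and O/S are ignored.
    = (2·8 + 2 + 0 − 7 − 1) / 2 = 10 / 2 = 5.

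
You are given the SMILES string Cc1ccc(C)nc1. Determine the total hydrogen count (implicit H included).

Walk through each heavy atom and fill implicit hydrogens from standard valence (C 4, N 3, O 2, S 2, halogen 1); for lowercase aromatic atoms, an aromatic c carries 1 H when it has two neighbours and 0 H with three, and aromatic n carries 0 H:
  atom 1: C, bond orders sum to 1 (valence 4) → 3 H
  atom 2: aromatic c, 3 neighbours → 0 H
  atom 3: aromatic c, 2 neighbours → 1 H
  atom 4: aromatic c, 2 neighbours → 1 H
  atom 5: aromatic c, 3 neighbours → 0 H
  atom 6: C, bond orders sum to 1 (valence 4) → 3 H
  atom 7: aromatic n, 2 neighbours → 0 H
  atom 8: aromatic c, 2 neighbours → 1 H
Total hydrogens: 9.

9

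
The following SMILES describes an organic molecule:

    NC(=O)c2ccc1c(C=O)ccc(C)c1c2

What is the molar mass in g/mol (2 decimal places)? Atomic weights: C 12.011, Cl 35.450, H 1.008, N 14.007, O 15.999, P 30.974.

213.24 g/mol

First, the molecular formula is C13H11NO2 (counting implicit H from valence).
  C: 13 × 12.011 = 156.143
  H: 11 × 1.008 = 11.088
  N: 1 × 14.007 = 14.007
  O: 2 × 15.999 = 31.998
Sum: 13×12.011 + 11×1.008 + 1×14.007 + 2×15.999 = 213.236 → 213.24 g/mol.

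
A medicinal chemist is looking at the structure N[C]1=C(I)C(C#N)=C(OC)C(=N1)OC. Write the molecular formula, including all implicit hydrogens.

C8H8IN3O2

Walk through each heavy atom and fill implicit hydrogens from standard valence (C 4, N 3, O 2, S 2, halogen 1):
  atom 1: N, bond orders sum to 1 (valence 3) → 2 H
  atom 2: C with explicit H count 0
  atom 3: C, bond orders sum to 4 (valence 4) → 0 H
  atom 4: I (halogen, monovalent) → 0 H
  atom 5: C, bond orders sum to 4 (valence 4) → 0 H
  atom 6: C, bond orders sum to 4 (valence 4) → 0 H
  atom 7: N, bond orders sum to 3 (valence 3) → 0 H
  atom 8: C, bond orders sum to 4 (valence 4) → 0 H
  atom 9: O, bond orders sum to 2 (valence 2) → 0 H
  atom 10: C, bond orders sum to 1 (valence 4) → 3 H
  atom 11: C, bond orders sum to 4 (valence 4) → 0 H
  atom 12: N, bond orders sum to 3 (valence 3) → 0 H
  atom 13: O, bond orders sum to 2 (valence 2) → 0 H
  atom 14: C, bond orders sum to 1 (valence 4) → 3 H
Totals → C:8, H:8, I:1, N:3, O:2.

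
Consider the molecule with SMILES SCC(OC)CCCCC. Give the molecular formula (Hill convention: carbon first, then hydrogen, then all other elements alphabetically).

Walk through each heavy atom and fill implicit hydrogens from standard valence (C 4, N 3, O 2, S 2, halogen 1):
  atom 1: S, bond orders sum to 1 (valence 2) → 1 H
  atom 2: C, bond orders sum to 2 (valence 4) → 2 H
  atom 3: C, bond orders sum to 3 (valence 4) → 1 H
  atom 4: O, bond orders sum to 2 (valence 2) → 0 H
  atom 5: C, bond orders sum to 1 (valence 4) → 3 H
  atom 6: C, bond orders sum to 2 (valence 4) → 2 H
  atom 7: C, bond orders sum to 2 (valence 4) → 2 H
  atom 8: C, bond orders sum to 2 (valence 4) → 2 H
  atom 9: C, bond orders sum to 2 (valence 4) → 2 H
  atom 10: C, bond orders sum to 1 (valence 4) → 3 H
Totals → C:8, H:18, O:1, S:1.

C8H18OS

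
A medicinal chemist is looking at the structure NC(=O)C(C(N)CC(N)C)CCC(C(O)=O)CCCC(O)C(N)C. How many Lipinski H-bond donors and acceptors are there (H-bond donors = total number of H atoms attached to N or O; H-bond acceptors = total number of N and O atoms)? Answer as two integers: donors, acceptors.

Donors: find every N or O and count the H atoms it carries.
  atom 1 (N): bond orders sum to 1 → 2 H
  atom 3 (O): bond orders sum to 2 → 0 H
  atom 6 (N): bond orders sum to 1 → 2 H
  atom 9 (N): bond orders sum to 1 → 2 H
  atom 15 (O): bond orders sum to 1 → 1 H
  atom 16 (O): bond orders sum to 2 → 0 H
  atom 21 (O): bond orders sum to 1 → 1 H
  atom 23 (N): bond orders sum to 1 → 2 H
Lipinski HBD = 10.
Acceptors: N atoms = 4, O atoms = 4 → HBA = 8.

10, 8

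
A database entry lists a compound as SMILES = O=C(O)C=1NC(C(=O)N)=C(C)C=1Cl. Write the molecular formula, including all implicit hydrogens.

Walk through each heavy atom and fill implicit hydrogens from standard valence (C 4, N 3, O 2, S 2, halogen 1):
  atom 1: O, bond orders sum to 2 (valence 2) → 0 H
  atom 2: C, bond orders sum to 4 (valence 4) → 0 H
  atom 3: O, bond orders sum to 1 (valence 2) → 1 H
  atom 4: C, bond orders sum to 4 (valence 4) → 0 H
  atom 5: N, bond orders sum to 2 (valence 3) → 1 H
  atom 6: C, bond orders sum to 4 (valence 4) → 0 H
  atom 7: C, bond orders sum to 4 (valence 4) → 0 H
  atom 8: O, bond orders sum to 2 (valence 2) → 0 H
  atom 9: N, bond orders sum to 1 (valence 3) → 2 H
  atom 10: C, bond orders sum to 4 (valence 4) → 0 H
  atom 11: C, bond orders sum to 1 (valence 4) → 3 H
  atom 12: C, bond orders sum to 4 (valence 4) → 0 H
  atom 13: Cl (halogen, monovalent) → 0 H
Totals → C:7, H:7, Cl:1, N:2, O:3.

C7H7ClN2O3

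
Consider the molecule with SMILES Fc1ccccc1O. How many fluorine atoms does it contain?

Scan the SMILES for F atoms (remember two-letter symbols like Cl and Br are single atoms).
Fluorine count: 1.

1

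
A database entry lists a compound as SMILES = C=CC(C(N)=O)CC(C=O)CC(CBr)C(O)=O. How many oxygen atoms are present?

Scan the SMILES for O atoms (remember two-letter symbols like Cl and Br are single atoms).
Oxygen count: 4.

4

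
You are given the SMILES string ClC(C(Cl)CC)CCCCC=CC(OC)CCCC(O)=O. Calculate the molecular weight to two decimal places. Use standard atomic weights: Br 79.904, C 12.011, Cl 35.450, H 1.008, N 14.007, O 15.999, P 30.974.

First, the molecular formula is C16H28Cl2O3 (counting implicit H from valence).
  C: 16 × 12.011 = 192.176
  Cl: 2 × 35.450 = 70.900
  H: 28 × 1.008 = 28.224
  O: 3 × 15.999 = 47.997
Sum: 16×12.011 + 2×35.450 + 28×1.008 + 3×15.999 = 339.297 → 339.30 g/mol.

339.30 g/mol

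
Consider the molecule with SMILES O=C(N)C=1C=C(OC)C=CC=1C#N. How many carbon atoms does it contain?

9

Count every carbon token in the SMILES (each C, including those in ring-closure positions and inside branches).
Carbon count: 9.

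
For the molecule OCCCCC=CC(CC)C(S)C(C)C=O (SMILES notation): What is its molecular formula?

C13H24O2S

Walk through each heavy atom and fill implicit hydrogens from standard valence (C 4, N 3, O 2, S 2, halogen 1):
  atom 1: O, bond orders sum to 1 (valence 2) → 1 H
  atom 2: C, bond orders sum to 2 (valence 4) → 2 H
  atom 3: C, bond orders sum to 2 (valence 4) → 2 H
  atom 4: C, bond orders sum to 2 (valence 4) → 2 H
  atom 5: C, bond orders sum to 2 (valence 4) → 2 H
  atom 6: C, bond orders sum to 3 (valence 4) → 1 H
  atom 7: C, bond orders sum to 3 (valence 4) → 1 H
  atom 8: C, bond orders sum to 3 (valence 4) → 1 H
  atom 9: C, bond orders sum to 2 (valence 4) → 2 H
  atom 10: C, bond orders sum to 1 (valence 4) → 3 H
  atom 11: C, bond orders sum to 3 (valence 4) → 1 H
  atom 12: S, bond orders sum to 1 (valence 2) → 1 H
  atom 13: C, bond orders sum to 3 (valence 4) → 1 H
  atom 14: C, bond orders sum to 1 (valence 4) → 3 H
  atom 15: C, bond orders sum to 3 (valence 4) → 1 H
  atom 16: O, bond orders sum to 2 (valence 2) → 0 H
Totals → C:13, H:24, O:2, S:1.
In Hill order: C13H24O2S.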